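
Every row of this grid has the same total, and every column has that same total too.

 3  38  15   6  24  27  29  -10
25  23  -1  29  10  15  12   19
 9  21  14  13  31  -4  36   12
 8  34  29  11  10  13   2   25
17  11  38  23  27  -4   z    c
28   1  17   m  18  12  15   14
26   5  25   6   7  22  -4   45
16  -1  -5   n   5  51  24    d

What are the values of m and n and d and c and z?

m = 27, n = 17, d = 25, c = 2, z = 18

Rows 1 and 2 both sum to 132, so that's the common total.
Column 7 has 29 + 12 + 36 + 2 + 15 − 4 + 24 = 114; the blank must be 132 − 114 = 18.
Row 6 has 28 + 1 + 17 + 18 + 12 + 15 + 14 = 105; the blank must be 132 − 105 = 27.
Column 4 has 6 + 29 + 13 + 11 + 23 + 27 + 6 = 115; the blank must be 132 − 115 = 17.
Row 8 has 16 − 1 − 5 + 17 + 5 + 51 + 24 = 107; the blank must be 132 − 107 = 25.
Row 5 has 17 + 11 + 38 + 23 + 27 − 4 + 18 = 130; the blank must be 132 − 130 = 2.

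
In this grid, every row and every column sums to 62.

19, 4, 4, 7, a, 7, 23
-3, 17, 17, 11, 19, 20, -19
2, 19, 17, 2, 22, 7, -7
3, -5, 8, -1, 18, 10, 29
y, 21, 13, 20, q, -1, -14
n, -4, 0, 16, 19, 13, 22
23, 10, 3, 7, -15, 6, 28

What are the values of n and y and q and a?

Row 6: -4 + 0 + 16 + 19 + 13 + 22 = 66, so its missing entry is 62 − 66 = -4.
Column 1: 19 − 3 + 2 + 3 − 4 + 23 = 40, so its missing entry is 62 − 40 = 22.
Row 5: 22 + 21 + 13 + 20 − 1 − 14 = 61, so its missing entry is 62 − 61 = 1.
Row 1: 19 + 4 + 4 + 7 + 7 + 23 = 64, so its missing entry is 62 − 64 = -2.

n = -4, y = 22, q = 1, a = -2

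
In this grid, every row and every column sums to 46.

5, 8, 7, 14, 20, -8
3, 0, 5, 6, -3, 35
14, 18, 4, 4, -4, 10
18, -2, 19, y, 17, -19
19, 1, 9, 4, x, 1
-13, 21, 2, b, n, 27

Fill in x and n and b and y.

x = 12, n = 4, b = 5, y = 13

Row 5: 19 + 1 + 9 + 4 + 1 = 34, so its missing entry is 46 − 34 = 12.
Column 5: 20 − 3 − 4 + 17 + 12 = 42, so its missing entry is 46 − 42 = 4.
Row 6: -13 + 21 + 2 + 4 + 27 = 41, so its missing entry is 46 − 41 = 5.
Row 4: 18 − 2 + 19 + 17 − 19 = 33, so its missing entry is 46 − 33 = 13.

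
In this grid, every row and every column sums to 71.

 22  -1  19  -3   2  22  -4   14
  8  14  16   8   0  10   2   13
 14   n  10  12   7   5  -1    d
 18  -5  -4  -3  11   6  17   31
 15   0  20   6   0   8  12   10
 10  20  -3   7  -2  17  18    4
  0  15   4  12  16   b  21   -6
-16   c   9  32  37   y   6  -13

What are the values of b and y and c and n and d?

b = 9, y = -6, c = 22, n = 6, d = 18

The known cells in column 8 total 53, leaving 71 − 53 = 18 for the blank.
The known cells in row 3 total 65, leaving 71 − 65 = 6 for the blank.
The known cells in column 2 total 49, leaving 71 − 49 = 22 for the blank.
The known cells in row 7 total 62, leaving 71 − 62 = 9 for the blank.
The known cells in row 8 total 77, leaving 71 − 77 = -6 for the blank.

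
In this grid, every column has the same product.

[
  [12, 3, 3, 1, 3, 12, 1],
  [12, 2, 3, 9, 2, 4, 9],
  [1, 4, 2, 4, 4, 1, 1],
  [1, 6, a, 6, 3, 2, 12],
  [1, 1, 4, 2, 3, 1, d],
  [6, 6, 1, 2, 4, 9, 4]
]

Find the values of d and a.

d = 2, a = 12

Columns 2 and 5 each multiply to 864, so every column has product 864.
Column 7: 1×9×1×12×4 = 432, so the missing entry is 864 ÷ 432 = 2.
Column 3: 3×3×2×4×1 = 72, so the missing entry is 864 ÷ 72 = 12.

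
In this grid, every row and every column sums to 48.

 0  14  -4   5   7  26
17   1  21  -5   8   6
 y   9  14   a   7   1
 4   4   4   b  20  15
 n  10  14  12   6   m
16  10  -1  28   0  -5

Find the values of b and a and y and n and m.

The known cells in column 6 total 43, leaving 48 − 43 = 5 for the blank.
The known cells in row 5 total 47, leaving 48 − 47 = 1 for the blank.
The known cells in column 1 total 38, leaving 48 − 38 = 10 for the blank.
The known cells in row 3 total 41, leaving 48 − 41 = 7 for the blank.
The known cells in row 4 total 47, leaving 48 − 47 = 1 for the blank.

b = 1, a = 7, y = 10, n = 1, m = 5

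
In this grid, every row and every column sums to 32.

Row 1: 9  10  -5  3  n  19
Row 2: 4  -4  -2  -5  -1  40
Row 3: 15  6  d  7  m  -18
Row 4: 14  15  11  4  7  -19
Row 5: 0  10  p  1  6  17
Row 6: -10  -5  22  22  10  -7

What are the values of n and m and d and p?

n = -4, m = 14, d = 8, p = -2

The known cells in row 1 total 36, leaving 32 − 36 = -4 for the blank.
The known cells in column 5 total 18, leaving 32 − 18 = 14 for the blank.
The known cells in row 5 total 34, leaving 32 − 34 = -2 for the blank.
The known cells in row 3 total 24, leaving 32 − 24 = 8 for the blank.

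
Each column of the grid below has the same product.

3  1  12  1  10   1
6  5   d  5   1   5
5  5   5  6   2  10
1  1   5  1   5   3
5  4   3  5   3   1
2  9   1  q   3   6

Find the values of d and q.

d = 1, q = 6

Columns 1 and 5 each multiply to 900, so every column has product 900.
Column 3: 12×5×5×3×1 = 900, so the missing entry is 900 ÷ 900 = 1.
Column 4: 1×5×6×1×5 = 150, so the missing entry is 900 ÷ 150 = 6.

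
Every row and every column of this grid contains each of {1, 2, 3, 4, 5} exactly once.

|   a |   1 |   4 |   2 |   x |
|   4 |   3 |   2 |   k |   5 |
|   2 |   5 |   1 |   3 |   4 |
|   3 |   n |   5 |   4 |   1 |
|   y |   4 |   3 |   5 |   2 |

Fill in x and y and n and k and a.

x = 3, y = 1, n = 2, k = 1, a = 5

For row 5, column 1: row 5 already has {2, 3, 4, 5}; that leaves 1.
For row 1, column 5: column 5 already has {1, 2, 4, 5}; that leaves 3.
At (row 1, col 1): row 1 already has {1, 2, 3, 4}, so the value is 5.
For row 4, column 2: row 4 already has {1, 3, 4, 5}; that leaves 2.
For row 2, column 4: row 2 already has {2, 3, 4, 5}; that leaves 1.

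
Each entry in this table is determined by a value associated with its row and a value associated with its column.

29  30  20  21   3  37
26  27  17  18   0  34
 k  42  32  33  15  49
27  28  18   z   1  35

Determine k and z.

k = 41, z = 19

The difference between any two rows is the same in every column — this is an addition table with the headers hidden.
Row 3 minus row 1 is 32 − 20 = 12, so its entry in column 1 is 29 + 12 = 41.
Row 4 minus row 1 is 18 − 20 = -2, so its entry in column 4 is 21 + (-2) = 19.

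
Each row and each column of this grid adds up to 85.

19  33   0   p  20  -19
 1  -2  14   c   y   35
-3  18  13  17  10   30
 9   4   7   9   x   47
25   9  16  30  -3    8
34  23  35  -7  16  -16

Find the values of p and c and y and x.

The known cells in row 1 total 53, leaving 85 − 53 = 32 for the blank.
The known cells in column 4 total 81, leaving 85 − 81 = 4 for the blank.
The known cells in row 4 total 76, leaving 85 − 76 = 9 for the blank.
The known cells in row 2 total 52, leaving 85 − 52 = 33 for the blank.

p = 32, c = 4, y = 33, x = 9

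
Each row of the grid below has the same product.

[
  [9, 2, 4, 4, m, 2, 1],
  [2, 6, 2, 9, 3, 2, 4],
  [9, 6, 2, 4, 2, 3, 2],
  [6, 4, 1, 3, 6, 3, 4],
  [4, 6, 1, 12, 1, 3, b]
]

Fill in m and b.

m = 9, b = 6

Rows 3 and 4 each multiply to 5184, so every row has product 5184.
Row 1: 9×2×4×4×2×1 = 576, so the missing entry is 5184 ÷ 576 = 9.
Row 5: 4×6×1×12×1×3 = 864, so the missing entry is 5184 ÷ 864 = 6.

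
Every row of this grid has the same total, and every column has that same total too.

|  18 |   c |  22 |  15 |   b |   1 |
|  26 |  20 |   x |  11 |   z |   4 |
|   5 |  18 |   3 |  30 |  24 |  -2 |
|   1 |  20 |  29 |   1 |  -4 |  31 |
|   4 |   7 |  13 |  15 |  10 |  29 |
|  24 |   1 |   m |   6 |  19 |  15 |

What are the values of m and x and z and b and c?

m = 13, x = -2, z = 19, b = 10, c = 12

Rows 3 and 4 both sum to 78, so that's the common total.
The known cells in column 2 total 66, leaving 78 − 66 = 12 for the blank.
The known cells in row 1 total 68, leaving 78 − 68 = 10 for the blank.
The known cells in column 5 total 59, leaving 78 − 59 = 19 for the blank.
The known cells in row 2 total 80, leaving 78 − 80 = -2 for the blank.
The known cells in row 6 total 65, leaving 78 − 65 = 13 for the blank.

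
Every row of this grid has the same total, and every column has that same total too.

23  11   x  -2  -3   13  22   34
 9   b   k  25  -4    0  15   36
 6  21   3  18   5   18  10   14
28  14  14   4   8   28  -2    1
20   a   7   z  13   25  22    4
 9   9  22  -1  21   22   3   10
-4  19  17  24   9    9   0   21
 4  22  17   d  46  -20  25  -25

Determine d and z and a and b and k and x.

Rows 3 and 4 both sum to 95, so that's the common total.
Row 8 has 4 + 22 + 17 + 46 − 20 + 25 − 25 = 69; the blank must be 95 − 69 = 26.
Column 4 has -2 + 25 + 18 + 4 − 1 + 24 + 26 = 94; the blank must be 95 − 94 = 1.
Row 1 has 23 + 11 − 2 − 3 + 13 + 22 + 34 = 98; the blank must be 95 − 98 = -3.
Column 3 has -3 + 3 + 14 + 7 + 22 + 17 + 17 = 77; the blank must be 95 − 77 = 18.
Row 2 has 9 + 18 + 25 − 4 + 0 + 15 + 36 = 99; the blank must be 95 − 99 = -4.
Row 5 has 20 + 7 + 1 + 13 + 25 + 22 + 4 = 92; the blank must be 95 − 92 = 3.

d = 26, z = 1, a = 3, b = -4, k = 18, x = -3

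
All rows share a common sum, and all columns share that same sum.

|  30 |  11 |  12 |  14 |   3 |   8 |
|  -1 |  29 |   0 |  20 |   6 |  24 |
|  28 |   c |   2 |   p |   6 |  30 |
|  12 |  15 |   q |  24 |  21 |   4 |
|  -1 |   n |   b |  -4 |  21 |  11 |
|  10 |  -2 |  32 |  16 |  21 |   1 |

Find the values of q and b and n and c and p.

Rows 1 and 2 both sum to 78, so that's the common total.
Column 4: 14 + 20 + 24 − 4 + 16 = 70, so its missing entry is 78 − 70 = 8.
Row 3: 28 + 2 + 8 + 6 + 30 = 74, so its missing entry is 78 − 74 = 4.
Row 4: 12 + 15 + 24 + 21 + 4 = 76, so its missing entry is 78 − 76 = 2.
Column 3: 12 + 0 + 2 + 2 + 32 = 48, so its missing entry is 78 − 48 = 30.
Row 5: -1 + 30 − 4 + 21 + 11 = 57, so its missing entry is 78 − 57 = 21.

q = 2, b = 30, n = 21, c = 4, p = 8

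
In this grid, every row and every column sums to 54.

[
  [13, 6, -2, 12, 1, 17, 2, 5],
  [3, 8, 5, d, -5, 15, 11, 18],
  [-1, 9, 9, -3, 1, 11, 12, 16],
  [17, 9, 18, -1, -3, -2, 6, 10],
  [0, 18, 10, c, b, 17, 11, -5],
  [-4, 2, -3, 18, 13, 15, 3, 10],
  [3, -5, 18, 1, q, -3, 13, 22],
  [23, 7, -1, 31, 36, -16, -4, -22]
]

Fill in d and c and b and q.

Row 2: 3 + 8 + 5 − 5 + 15 + 11 + 18 = 55, so its missing entry is 54 − 55 = -1.
Row 7: 3 − 5 + 18 + 1 − 3 + 13 + 22 = 49, so its missing entry is 54 − 49 = 5.
Column 5: 1 − 5 + 1 − 3 + 13 + 5 + 36 = 48, so its missing entry is 54 − 48 = 6.
Row 5: 0 + 18 + 10 + 6 + 17 + 11 − 5 = 57, so its missing entry is 54 − 57 = -3.

d = -1, c = -3, b = 6, q = 5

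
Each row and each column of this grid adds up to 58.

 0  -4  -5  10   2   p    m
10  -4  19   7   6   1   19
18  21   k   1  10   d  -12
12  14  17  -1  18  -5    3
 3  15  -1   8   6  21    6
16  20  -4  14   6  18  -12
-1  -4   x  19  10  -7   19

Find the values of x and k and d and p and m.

x = 22, k = 10, d = 10, p = 20, m = 35

Row 7: -1 − 4 + 19 + 10 − 7 + 19 = 36, so its missing entry is 58 − 36 = 22.
Column 7: 19 − 12 + 3 + 6 − 12 + 19 = 23, so its missing entry is 58 − 23 = 35.
Row 1: 0 − 4 − 5 + 10 + 2 + 35 = 38, so its missing entry is 58 − 38 = 20.
Column 3: -5 + 19 + 17 − 1 − 4 + 22 = 48, so its missing entry is 58 − 48 = 10.
Row 3: 18 + 21 + 10 + 1 + 10 − 12 = 48, so its missing entry is 58 − 48 = 10.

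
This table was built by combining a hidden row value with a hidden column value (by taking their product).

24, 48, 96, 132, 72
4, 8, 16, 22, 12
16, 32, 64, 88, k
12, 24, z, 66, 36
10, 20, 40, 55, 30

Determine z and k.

Each row is a constant multiple of every other row — this is a multiplication table with the headers hidden.
Row 4 is 66/132 = 1/2 times row 1, so its entry in column 3 is 96 × 1/2 = 48.
Row 3 is 88/132 = 2/3 times row 1, so its entry in column 5 is 72 × 2/3 = 48.

z = 48, k = 48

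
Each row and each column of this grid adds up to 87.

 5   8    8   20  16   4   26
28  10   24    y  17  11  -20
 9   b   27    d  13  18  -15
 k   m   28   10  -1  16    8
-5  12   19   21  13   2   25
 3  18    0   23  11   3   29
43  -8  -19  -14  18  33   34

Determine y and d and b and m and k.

Column 1 has 5 + 28 + 9 − 5 + 3 + 43 = 83; the blank must be 87 − 83 = 4.
Row 4 has 4 + 28 + 10 − 1 + 16 + 8 = 65; the blank must be 87 − 65 = 22.
Column 2 has 8 + 10 + 22 + 12 + 18 − 8 = 62; the blank must be 87 − 62 = 25.
Row 3 has 9 + 25 + 27 + 13 + 18 − 15 = 77; the blank must be 87 − 77 = 10.
Row 2 has 28 + 10 + 24 + 17 + 11 − 20 = 70; the blank must be 87 − 70 = 17.

y = 17, d = 10, b = 25, m = 22, k = 4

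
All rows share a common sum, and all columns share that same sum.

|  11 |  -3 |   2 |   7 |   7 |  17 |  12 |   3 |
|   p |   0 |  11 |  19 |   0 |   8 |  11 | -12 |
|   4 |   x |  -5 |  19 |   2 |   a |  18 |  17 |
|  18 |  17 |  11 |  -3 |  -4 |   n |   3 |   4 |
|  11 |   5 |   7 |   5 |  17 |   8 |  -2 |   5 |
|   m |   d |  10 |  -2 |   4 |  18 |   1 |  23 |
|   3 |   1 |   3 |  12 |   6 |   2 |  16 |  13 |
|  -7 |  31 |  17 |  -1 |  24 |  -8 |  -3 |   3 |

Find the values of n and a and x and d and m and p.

n = 10, a = 1, x = 0, d = 5, m = -3, p = 19

Rows 1 and 5 both sum to 56, so that's the common total.
The known cells in row 2 total 37, leaving 56 − 37 = 19 for the blank.
The known cells in column 1 total 59, leaving 56 − 59 = -3 for the blank.
The known cells in row 6 total 51, leaving 56 − 51 = 5 for the blank.
The known cells in column 2 total 56, leaving 56 − 56 = 0 for the blank.
The known cells in row 3 total 55, leaving 56 − 55 = 1 for the blank.
The known cells in row 4 total 46, leaving 56 − 46 = 10 for the blank.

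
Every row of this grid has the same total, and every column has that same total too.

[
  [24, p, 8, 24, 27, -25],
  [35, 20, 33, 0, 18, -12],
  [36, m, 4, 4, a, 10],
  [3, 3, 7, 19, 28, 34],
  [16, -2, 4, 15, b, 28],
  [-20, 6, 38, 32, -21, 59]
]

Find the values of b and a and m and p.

Rows 2 and 4 both sum to 94, so that's the common total.
Row 5 has 16 − 2 + 4 + 15 + 28 = 61; the blank must be 94 − 61 = 33.
Column 5 has 27 + 18 + 28 + 33 − 21 = 85; the blank must be 94 − 85 = 9.
Row 3 has 36 + 4 + 4 + 9 + 10 = 63; the blank must be 94 − 63 = 31.
Row 1 has 24 + 8 + 24 + 27 − 25 = 58; the blank must be 94 − 58 = 36.

b = 33, a = 9, m = 31, p = 36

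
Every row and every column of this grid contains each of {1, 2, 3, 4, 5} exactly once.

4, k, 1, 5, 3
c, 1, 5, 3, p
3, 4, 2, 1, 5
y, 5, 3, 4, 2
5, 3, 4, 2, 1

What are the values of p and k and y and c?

p = 4, k = 2, y = 1, c = 2

For row 1, column 2: row 1 already has {1, 3, 4, 5}; that leaves 2.
At (row 2, col 5): column 5 already has {1, 2, 3, 5}, so the value is 4.
At (row 2, col 1): row 2 already has {1, 3, 4, 5}, so the value is 2.
For row 4, column 1: row 4 already has {2, 3, 4, 5}; that leaves 1.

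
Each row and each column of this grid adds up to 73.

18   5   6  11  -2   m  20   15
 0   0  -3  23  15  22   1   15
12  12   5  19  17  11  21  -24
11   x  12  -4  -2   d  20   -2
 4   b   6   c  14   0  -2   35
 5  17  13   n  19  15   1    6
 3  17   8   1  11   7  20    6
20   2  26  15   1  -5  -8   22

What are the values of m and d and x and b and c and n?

Row 1: 18 + 5 + 6 + 11 − 2 + 20 + 15 = 73, so its missing entry is 73 − 73 = 0.
Row 6: 5 + 17 + 13 + 19 + 15 + 1 + 6 = 76, so its missing entry is 73 − 76 = -3.
Column 4: 11 + 23 + 19 − 4 − 3 + 1 + 15 = 62, so its missing entry is 73 − 62 = 11.
Row 5: 4 + 6 + 11 + 14 + 0 − 2 + 35 = 68, so its missing entry is 73 − 68 = 5.
Column 2: 5 + 0 + 12 + 5 + 17 + 17 + 2 = 58, so its missing entry is 73 − 58 = 15.
Row 4: 11 + 15 + 12 − 4 − 2 + 20 − 2 = 50, so its missing entry is 73 − 50 = 23.

m = 0, d = 23, x = 15, b = 5, c = 11, n = -3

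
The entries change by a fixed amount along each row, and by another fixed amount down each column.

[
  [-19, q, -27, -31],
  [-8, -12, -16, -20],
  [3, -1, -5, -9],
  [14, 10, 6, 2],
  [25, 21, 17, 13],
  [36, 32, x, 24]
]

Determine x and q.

Along each row the entries change by -4 per step; down each column they change by 11.
Row 6: from 36 at column 1, stepping by -4 to column 3 gives 28.
Row 1: from -19 at column 1, stepping by -4 to column 2 gives -23.

x = 28, q = -23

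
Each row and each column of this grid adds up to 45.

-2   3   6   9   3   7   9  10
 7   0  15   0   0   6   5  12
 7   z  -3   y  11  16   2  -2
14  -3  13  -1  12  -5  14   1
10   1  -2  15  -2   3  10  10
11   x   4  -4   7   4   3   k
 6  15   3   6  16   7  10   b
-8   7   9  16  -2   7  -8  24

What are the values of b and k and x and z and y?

b = -18, k = 8, x = 12, z = 10, y = 4

The known cells in column 4 total 41, leaving 45 − 41 = 4 for the blank.
The known cells in row 3 total 35, leaving 45 − 35 = 10 for the blank.
The known cells in column 2 total 33, leaving 45 − 33 = 12 for the blank.
The known cells in row 6 total 37, leaving 45 − 37 = 8 for the blank.
The known cells in row 7 total 63, leaving 45 − 63 = -18 for the blank.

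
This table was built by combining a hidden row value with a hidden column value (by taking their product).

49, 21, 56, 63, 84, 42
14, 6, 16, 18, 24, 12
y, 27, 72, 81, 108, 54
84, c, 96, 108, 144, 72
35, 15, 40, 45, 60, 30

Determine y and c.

y = 63, c = 36

Each row is a constant multiple of every other row — this is a multiplication table with the headers hidden.
Row 3 is 54/42 = 9/7 times row 1, so its entry in column 1 is 49 × 9/7 = 63.
Row 4 is 72/42 = 12/7 times row 1, so its entry in column 2 is 21 × 12/7 = 36.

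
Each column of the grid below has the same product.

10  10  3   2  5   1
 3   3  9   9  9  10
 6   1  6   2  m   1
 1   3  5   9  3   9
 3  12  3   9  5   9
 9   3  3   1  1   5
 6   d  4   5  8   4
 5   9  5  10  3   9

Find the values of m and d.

Columns 1 and 6 each multiply to 145800, so every column has product 145800.
Column 5: 5×9×3×5×1×8×3 = 16200, so the missing entry is 145800 ÷ 16200 = 9.
Column 2: 10×3×1×3×12×3×9 = 29160, so the missing entry is 145800 ÷ 29160 = 5.

m = 9, d = 5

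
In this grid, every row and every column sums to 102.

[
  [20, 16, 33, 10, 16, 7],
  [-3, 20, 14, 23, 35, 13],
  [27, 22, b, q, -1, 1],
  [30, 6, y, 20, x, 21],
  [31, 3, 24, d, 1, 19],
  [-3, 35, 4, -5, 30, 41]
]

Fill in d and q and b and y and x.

Column 5: 16 + 35 − 1 + 1 + 30 = 81, so its missing entry is 102 − 81 = 21.
Row 5: 31 + 3 + 24 + 1 + 19 = 78, so its missing entry is 102 − 78 = 24.
Column 4: 10 + 23 + 20 + 24 − 5 = 72, so its missing entry is 102 − 72 = 30.
Row 3: 27 + 22 + 30 − 1 + 1 = 79, so its missing entry is 102 − 79 = 23.
Row 4: 30 + 6 + 20 + 21 + 21 = 98, so its missing entry is 102 − 98 = 4.

d = 24, q = 30, b = 23, y = 4, x = 21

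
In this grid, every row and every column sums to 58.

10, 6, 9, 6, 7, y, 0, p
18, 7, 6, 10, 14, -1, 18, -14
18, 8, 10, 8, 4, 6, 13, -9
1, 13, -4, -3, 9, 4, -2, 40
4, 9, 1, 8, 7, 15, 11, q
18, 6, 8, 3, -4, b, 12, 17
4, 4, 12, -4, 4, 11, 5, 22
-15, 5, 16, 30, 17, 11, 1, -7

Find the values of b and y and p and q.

Row 6: 18 + 6 + 8 + 3 − 4 + 12 + 17 = 60, so its missing entry is 58 − 60 = -2.
Row 5: 4 + 9 + 1 + 8 + 7 + 15 + 11 = 55, so its missing entry is 58 − 55 = 3.
Column 8: -14 − 9 + 40 + 3 + 17 + 22 − 7 = 52, so its missing entry is 58 − 52 = 6.
Row 1: 10 + 6 + 9 + 6 + 7 + 0 + 6 = 44, so its missing entry is 58 − 44 = 14.

b = -2, y = 14, p = 6, q = 3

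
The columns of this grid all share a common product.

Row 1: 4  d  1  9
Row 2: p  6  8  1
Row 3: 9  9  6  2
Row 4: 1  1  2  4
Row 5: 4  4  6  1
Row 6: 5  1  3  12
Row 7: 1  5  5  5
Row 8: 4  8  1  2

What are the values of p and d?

p = 3, d = 1

Columns 3 and 4 each multiply to 8640, so every column has product 8640.
Column 1: 4×9×1×4×5×1×4 = 2880, so the missing entry is 8640 ÷ 2880 = 3.
Column 2: 6×9×1×4×1×5×8 = 8640, so the missing entry is 8640 ÷ 8640 = 1.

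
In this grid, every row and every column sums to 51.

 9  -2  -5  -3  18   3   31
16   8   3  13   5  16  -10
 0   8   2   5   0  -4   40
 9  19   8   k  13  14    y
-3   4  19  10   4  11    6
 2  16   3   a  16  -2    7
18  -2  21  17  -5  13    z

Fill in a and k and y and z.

The known cells in row 6 total 42, leaving 51 − 42 = 9 for the blank.
The known cells in column 4 total 51, leaving 51 − 51 = 0 for the blank.
The known cells in row 7 total 62, leaving 51 − 62 = -11 for the blank.
The known cells in row 4 total 63, leaving 51 − 63 = -12 for the blank.

a = 9, k = 0, y = -12, z = -11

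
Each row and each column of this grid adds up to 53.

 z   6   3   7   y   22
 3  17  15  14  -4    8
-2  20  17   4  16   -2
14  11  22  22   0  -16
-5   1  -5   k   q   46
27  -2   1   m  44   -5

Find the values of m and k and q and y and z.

m = -12, k = 18, q = -2, y = -1, z = 16

Column 1: 3 − 2 + 14 − 5 + 27 = 37, so its missing entry is 53 − 37 = 16.
Row 1: 16 + 6 + 3 + 7 + 22 = 54, so its missing entry is 53 − 54 = -1.
Column 5: -1 − 4 + 16 + 0 + 44 = 55, so its missing entry is 53 − 55 = -2.
Row 5: -5 + 1 − 5 − 2 + 46 = 35, so its missing entry is 53 − 35 = 18.
Row 6: 27 − 2 + 1 + 44 − 5 = 65, so its missing entry is 53 − 65 = -12.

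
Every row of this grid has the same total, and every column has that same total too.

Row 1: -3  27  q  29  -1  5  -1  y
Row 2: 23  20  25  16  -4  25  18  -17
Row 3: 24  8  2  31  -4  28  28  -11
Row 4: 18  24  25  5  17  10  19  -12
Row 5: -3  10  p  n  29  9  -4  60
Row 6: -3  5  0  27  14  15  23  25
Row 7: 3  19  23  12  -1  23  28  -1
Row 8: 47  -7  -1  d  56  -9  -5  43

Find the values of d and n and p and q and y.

Rows 2 and 3 both sum to 106, so that's the common total.
Column 8: -17 − 11 − 12 + 60 + 25 − 1 + 43 = 87, so its missing entry is 106 − 87 = 19.
Row 8: 47 − 7 − 1 + 56 − 9 − 5 + 43 = 124, so its missing entry is 106 − 124 = -18.
Column 4: 29 + 16 + 31 + 5 + 27 + 12 − 18 = 102, so its missing entry is 106 − 102 = 4.
Row 5: -3 + 10 + 4 + 29 + 9 − 4 + 60 = 105, so its missing entry is 106 − 105 = 1.
Row 1: -3 + 27 + 29 − 1 + 5 − 1 + 19 = 75, so its missing entry is 106 − 75 = 31.

d = -18, n = 4, p = 1, q = 31, y = 19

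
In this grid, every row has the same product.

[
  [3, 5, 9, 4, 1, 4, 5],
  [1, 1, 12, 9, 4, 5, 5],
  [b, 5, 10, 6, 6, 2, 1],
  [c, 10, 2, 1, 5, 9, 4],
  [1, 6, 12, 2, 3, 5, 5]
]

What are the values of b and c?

Rows 1 and 5 each multiply to 10800, so every row has product 10800.
Row 3: 5×10×6×6×2×1 = 3600, so the missing entry is 10800 ÷ 3600 = 3.
Row 4: 10×2×1×5×9×4 = 3600, so the missing entry is 10800 ÷ 3600 = 3.

b = 3, c = 3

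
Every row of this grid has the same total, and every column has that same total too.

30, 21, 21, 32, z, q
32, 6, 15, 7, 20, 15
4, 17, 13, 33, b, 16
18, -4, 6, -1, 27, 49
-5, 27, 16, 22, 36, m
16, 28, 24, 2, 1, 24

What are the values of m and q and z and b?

m = -1, q = -8, z = -1, b = 12

Rows 2 and 4 both sum to 95, so that's the common total.
Row 5 has -5 + 27 + 16 + 22 + 36 = 96; the blank must be 95 − 96 = -1.
Row 3 has 4 + 17 + 13 + 33 + 16 = 83; the blank must be 95 − 83 = 12.
Column 5 has 20 + 12 + 27 + 36 + 1 = 96; the blank must be 95 − 96 = -1.
Row 1 has 30 + 21 + 21 + 32 − 1 = 103; the blank must be 95 − 103 = -8.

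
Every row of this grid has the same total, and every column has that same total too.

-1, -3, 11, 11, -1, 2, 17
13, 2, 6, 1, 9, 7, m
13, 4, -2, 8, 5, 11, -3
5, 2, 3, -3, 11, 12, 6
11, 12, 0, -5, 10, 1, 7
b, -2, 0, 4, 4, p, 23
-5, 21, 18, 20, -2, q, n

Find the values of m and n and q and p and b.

Rows 1 and 3 both sum to 36, so that's the common total.
The known cells in column 1 total 36, leaving 36 − 36 = 0 for the blank.
The known cells in row 6 total 29, leaving 36 − 29 = 7 for the blank.
The known cells in column 6 total 40, leaving 36 − 40 = -4 for the blank.
The known cells in row 7 total 48, leaving 36 − 48 = -12 for the blank.
The known cells in row 2 total 38, leaving 36 − 38 = -2 for the blank.

m = -2, n = -12, q = -4, p = 7, b = 0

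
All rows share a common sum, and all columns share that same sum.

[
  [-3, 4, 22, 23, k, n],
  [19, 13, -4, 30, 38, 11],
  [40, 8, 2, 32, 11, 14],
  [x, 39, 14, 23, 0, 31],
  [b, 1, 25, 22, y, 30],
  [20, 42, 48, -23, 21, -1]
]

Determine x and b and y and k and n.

Rows 2 and 3 both sum to 107, so that's the common total.
Row 4 has 39 + 14 + 23 + 0 + 31 = 107; the blank must be 107 − 107 = 0.
Column 1 has -3 + 19 + 40 + 0 + 20 = 76; the blank must be 107 − 76 = 31.
Row 5 has 31 + 1 + 25 + 22 + 30 = 109; the blank must be 107 − 109 = -2.
Column 5 has 38 + 11 + 0 − 2 + 21 = 68; the blank must be 107 − 68 = 39.
Row 1 has -3 + 4 + 22 + 23 + 39 = 85; the blank must be 107 − 85 = 22.

x = 0, b = 31, y = -2, k = 39, n = 22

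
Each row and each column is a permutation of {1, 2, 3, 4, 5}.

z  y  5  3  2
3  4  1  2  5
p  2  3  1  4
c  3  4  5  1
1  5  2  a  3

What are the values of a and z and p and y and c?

a = 4, z = 4, p = 5, y = 1, c = 2

For row 1, column 2: column 2 already has {2, 3, 4, 5}; that leaves 1.
Cell (1,1): row 1 already has {1, 2, 3, 5} → 4.
Cell (5,4): row 5 already has {1, 2, 3, 5} → 4.
Cell (3,1): row 3 already has {1, 2, 3, 4} → 5.
Cell (4,1): row 4 already has {1, 3, 4, 5} → 2.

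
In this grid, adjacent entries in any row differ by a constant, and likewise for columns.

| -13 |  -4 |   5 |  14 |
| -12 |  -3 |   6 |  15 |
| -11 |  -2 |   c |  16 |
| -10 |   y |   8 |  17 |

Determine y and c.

y = -1, c = 7

Along each row the entries change by 9 per step; down each column they change by 1.
Row 4: from -10 at column 1, stepping by 9 to column 2 gives -1.
Row 3: from -11 at column 1, stepping by 9 to column 3 gives 7.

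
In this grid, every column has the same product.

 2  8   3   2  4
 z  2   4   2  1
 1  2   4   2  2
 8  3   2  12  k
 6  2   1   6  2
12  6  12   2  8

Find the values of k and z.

Columns 2 and 4 each multiply to 1152, so every column has product 1152.
Column 5: 4×1×2×2×8 = 128, so the missing entry is 1152 ÷ 128 = 9.
Column 1: 2×1×8×6×12 = 1152, so the missing entry is 1152 ÷ 1152 = 1.

k = 9, z = 1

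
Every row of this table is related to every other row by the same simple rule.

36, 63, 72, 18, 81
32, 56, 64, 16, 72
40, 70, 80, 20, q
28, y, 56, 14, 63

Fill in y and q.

Each row is a constant multiple of every other row — this is a multiplication table with the headers hidden.
Row 4 is 28/36 = 7/9 times row 1, so its entry in column 2 is 63 × 7/9 = 49.
Row 3 is 40/36 = 10/9 times row 1, so its entry in column 5 is 81 × 10/9 = 90.

y = 49, q = 90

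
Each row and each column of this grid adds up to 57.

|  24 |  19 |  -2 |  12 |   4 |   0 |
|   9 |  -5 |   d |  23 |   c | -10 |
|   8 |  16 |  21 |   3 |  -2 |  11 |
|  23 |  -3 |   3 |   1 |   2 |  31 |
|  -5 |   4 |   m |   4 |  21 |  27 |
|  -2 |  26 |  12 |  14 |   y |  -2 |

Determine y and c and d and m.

y = 9, c = 23, d = 17, m = 6

Row 5: -5 + 4 + 4 + 21 + 27 = 51, so its missing entry is 57 − 51 = 6.
Row 6: -2 + 26 + 12 + 14 − 2 = 48, so its missing entry is 57 − 48 = 9.
Column 3: -2 + 21 + 3 + 6 + 12 = 40, so its missing entry is 57 − 40 = 17.
Row 2: 9 − 5 + 17 + 23 − 10 = 34, so its missing entry is 57 − 34 = 23.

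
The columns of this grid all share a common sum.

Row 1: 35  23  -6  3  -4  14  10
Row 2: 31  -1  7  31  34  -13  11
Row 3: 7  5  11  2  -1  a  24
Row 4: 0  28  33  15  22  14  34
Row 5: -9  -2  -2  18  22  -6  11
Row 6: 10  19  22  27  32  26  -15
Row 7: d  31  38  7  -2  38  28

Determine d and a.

Columns 3 and 7 both add up to 103, so every column sums to 103.
Column 1: 35 + 31 + 7 + 0 − 9 + 10 = 74, so the missing entry is 103 − 74 = 29.
Column 6: 14 − 13 + 14 − 6 + 26 + 38 = 73, so the missing entry is 103 − 73 = 30.

d = 29, a = 30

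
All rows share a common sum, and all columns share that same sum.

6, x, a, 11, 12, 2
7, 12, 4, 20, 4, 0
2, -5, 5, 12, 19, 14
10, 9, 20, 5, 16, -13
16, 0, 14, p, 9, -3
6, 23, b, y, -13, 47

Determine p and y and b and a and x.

Rows 2 and 3 both sum to 47, so that's the common total.
Column 2 has 12 − 5 + 9 + 0 + 23 = 39; the blank must be 47 − 39 = 8.
Row 5 has 16 + 0 + 14 + 9 − 3 = 36; the blank must be 47 − 36 = 11.
Row 1 has 6 + 8 + 11 + 12 + 2 = 39; the blank must be 47 − 39 = 8.
Column 4 has 11 + 20 + 12 + 5 + 11 = 59; the blank must be 47 − 59 = -12.
Row 6 has 6 + 23 − 12 − 13 + 47 = 51; the blank must be 47 − 51 = -4.

p = 11, y = -12, b = -4, a = 8, x = 8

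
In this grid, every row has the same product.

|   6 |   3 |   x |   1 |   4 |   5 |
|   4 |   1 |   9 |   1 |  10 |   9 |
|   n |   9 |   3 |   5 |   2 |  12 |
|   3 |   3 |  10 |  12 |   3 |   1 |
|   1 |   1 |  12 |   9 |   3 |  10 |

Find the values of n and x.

n = 1, x = 9

Rows 2 and 5 each multiply to 3240, so every row has product 3240.
Row 3: 9×3×5×2×12 = 3240, so the missing entry is 3240 ÷ 3240 = 1.
Row 1: 6×3×1×4×5 = 360, so the missing entry is 3240 ÷ 360 = 9.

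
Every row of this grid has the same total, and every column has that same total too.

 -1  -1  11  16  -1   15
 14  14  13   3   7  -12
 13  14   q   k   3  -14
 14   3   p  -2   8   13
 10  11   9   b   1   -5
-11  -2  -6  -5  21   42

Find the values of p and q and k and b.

p = 3, q = 9, k = 14, b = 13

Rows 1 and 2 both sum to 39, so that's the common total.
The known cells in row 4 total 36, leaving 39 − 36 = 3 for the blank.
The known cells in row 5 total 26, leaving 39 − 26 = 13 for the blank.
The known cells in column 4 total 25, leaving 39 − 25 = 14 for the blank.
The known cells in row 3 total 30, leaving 39 − 30 = 9 for the blank.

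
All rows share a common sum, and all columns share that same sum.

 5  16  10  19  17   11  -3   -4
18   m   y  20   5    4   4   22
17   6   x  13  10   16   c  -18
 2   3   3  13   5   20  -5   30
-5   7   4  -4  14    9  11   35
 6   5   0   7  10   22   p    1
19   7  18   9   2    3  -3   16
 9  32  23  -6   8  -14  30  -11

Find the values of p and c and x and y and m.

Rows 1 and 4 both sum to 71, so that's the common total.
Column 2: 16 + 6 + 3 + 7 + 5 + 7 + 32 = 76, so its missing entry is 71 − 76 = -5.
Row 2: 18 − 5 + 20 + 5 + 4 + 4 + 22 = 68, so its missing entry is 71 − 68 = 3.
Row 6: 6 + 5 + 0 + 7 + 10 + 22 + 1 = 51, so its missing entry is 71 − 51 = 20.
Column 7: -3 + 4 − 5 + 11 + 20 − 3 + 30 = 54, so its missing entry is 71 − 54 = 17.
Row 3: 17 + 6 + 13 + 10 + 16 + 17 − 18 = 61, so its missing entry is 71 − 61 = 10.

p = 20, c = 17, x = 10, y = 3, m = -5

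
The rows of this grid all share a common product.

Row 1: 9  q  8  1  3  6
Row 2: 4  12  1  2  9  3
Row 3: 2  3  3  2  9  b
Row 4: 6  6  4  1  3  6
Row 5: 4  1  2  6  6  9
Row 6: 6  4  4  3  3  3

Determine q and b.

q = 2, b = 8

Rows 2 and 4 each multiply to 2592, so every row has product 2592.
Row 1: 9×8×1×3×6 = 1296, so the missing entry is 2592 ÷ 1296 = 2.
Row 3: 2×3×3×2×9 = 324, so the missing entry is 2592 ÷ 324 = 8.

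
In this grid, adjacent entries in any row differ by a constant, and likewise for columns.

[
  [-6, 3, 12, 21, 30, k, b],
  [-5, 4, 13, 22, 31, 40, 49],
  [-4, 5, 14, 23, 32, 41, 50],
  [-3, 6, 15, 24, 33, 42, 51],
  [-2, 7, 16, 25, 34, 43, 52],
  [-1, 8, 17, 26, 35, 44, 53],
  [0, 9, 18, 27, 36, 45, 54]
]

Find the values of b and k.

Along each row the entries change by 9 per step; down each column they change by 1.
Row 1: from -6 at column 1, stepping by 9 to column 7 gives 48.
Row 1: from -6 at column 1, stepping by 9 to column 6 gives 39.

b = 48, k = 39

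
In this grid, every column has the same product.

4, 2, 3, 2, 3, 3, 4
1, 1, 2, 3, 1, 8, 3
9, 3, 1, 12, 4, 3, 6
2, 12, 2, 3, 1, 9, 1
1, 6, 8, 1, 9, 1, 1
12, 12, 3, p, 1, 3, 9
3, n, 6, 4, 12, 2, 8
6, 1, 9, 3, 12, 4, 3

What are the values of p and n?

p = 6, n = 3

Columns 1 and 7 each multiply to 15552, so every column has product 15552.
Column 4: 2×3×12×3×1×4×3 = 2592, so the missing entry is 15552 ÷ 2592 = 6.
Column 2: 2×1×3×12×6×12×1 = 5184, so the missing entry is 15552 ÷ 5184 = 3.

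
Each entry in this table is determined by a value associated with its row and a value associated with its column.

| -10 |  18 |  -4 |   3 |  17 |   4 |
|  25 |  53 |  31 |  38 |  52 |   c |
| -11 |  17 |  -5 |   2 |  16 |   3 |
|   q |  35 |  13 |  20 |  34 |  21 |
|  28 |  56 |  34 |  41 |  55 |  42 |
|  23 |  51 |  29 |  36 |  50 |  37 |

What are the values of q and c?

q = 7, c = 39

The difference between any two rows is the same in every column — this is an addition table with the headers hidden.
Row 4 minus row 1 is 13 − (-4) = 17, so its entry in column 1 is -10 + 17 = 7.
Row 2 minus row 1 is 31 − (-4) = 35, so its entry in column 6 is 4 + 35 = 39.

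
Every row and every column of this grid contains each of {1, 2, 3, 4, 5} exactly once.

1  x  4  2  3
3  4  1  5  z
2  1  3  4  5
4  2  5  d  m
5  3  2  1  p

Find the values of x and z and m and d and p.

For row 5, column 5: row 5 already has {1, 2, 3, 5}; that leaves 4.
Cell (1,2): row 1 already has {1, 2, 3, 4} → 5.
For row 2, column 5: row 2 already has {1, 3, 4, 5}; that leaves 2.
At (row 4, col 5): column 5 already has {2, 3, 4, 5}, so the value is 1.
For row 4, column 4: row 4 already has {1, 2, 4, 5}; that leaves 3.

x = 5, z = 2, m = 1, d = 3, p = 4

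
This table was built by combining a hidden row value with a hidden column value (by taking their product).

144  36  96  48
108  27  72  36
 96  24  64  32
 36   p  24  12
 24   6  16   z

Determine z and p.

z = 8, p = 9

Each row is a constant multiple of every other row — this is a multiplication table with the headers hidden.
Row 5 is 24/144 = 1/6 times row 1, so its entry in column 4 is 48 × 1/6 = 8.
Row 4 is 36/144 = 1/4 times row 1, so its entry in column 2 is 36 × 1/4 = 9.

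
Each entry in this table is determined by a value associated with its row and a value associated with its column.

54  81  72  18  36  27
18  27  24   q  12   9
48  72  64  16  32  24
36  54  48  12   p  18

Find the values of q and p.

Each row is a constant multiple of every other row — this is a multiplication table with the headers hidden.
Row 2 is 18/54 = 1/3 times row 1, so its entry in column 4 is 18 × 1/3 = 6.
Row 4 is 36/54 = 2/3 times row 1, so its entry in column 5 is 36 × 2/3 = 24.

q = 6, p = 24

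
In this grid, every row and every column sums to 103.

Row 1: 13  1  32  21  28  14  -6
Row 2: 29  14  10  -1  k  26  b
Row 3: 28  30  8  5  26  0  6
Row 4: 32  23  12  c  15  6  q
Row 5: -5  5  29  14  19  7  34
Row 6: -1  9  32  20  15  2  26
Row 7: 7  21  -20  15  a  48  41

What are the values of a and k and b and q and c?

The known cells in row 7 total 112, leaving 103 − 112 = -9 for the blank.
The known cells in column 5 total 94, leaving 103 − 94 = 9 for the blank.
The known cells in column 4 total 74, leaving 103 − 74 = 29 for the blank.
The known cells in row 4 total 117, leaving 103 − 117 = -14 for the blank.
The known cells in row 2 total 87, leaving 103 − 87 = 16 for the blank.

a = -9, k = 9, b = 16, q = -14, c = 29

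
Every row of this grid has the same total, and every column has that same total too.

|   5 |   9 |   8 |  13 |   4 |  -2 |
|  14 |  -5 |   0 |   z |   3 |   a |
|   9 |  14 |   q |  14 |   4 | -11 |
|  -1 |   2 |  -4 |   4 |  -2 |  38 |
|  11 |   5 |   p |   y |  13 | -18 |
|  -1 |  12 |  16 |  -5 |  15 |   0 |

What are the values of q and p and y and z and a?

q = 7, p = 10, y = 16, z = -5, a = 30

Rows 1 and 4 both sum to 37, so that's the common total.
The known cells in column 6 total 7, leaving 37 − 7 = 30 for the blank.
The known cells in row 3 total 30, leaving 37 − 30 = 7 for the blank.
The known cells in column 3 total 27, leaving 37 − 27 = 10 for the blank.
The known cells in row 5 total 21, leaving 37 − 21 = 16 for the blank.
The known cells in row 2 total 42, leaving 37 − 42 = -5 for the blank.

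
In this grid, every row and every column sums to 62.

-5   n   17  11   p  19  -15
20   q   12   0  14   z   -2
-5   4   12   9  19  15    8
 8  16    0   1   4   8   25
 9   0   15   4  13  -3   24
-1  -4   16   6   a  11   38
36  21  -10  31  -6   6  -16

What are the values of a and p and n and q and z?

a = -4, p = 22, n = 13, q = 12, z = 6

Column 6: 19 + 15 + 8 − 3 + 11 + 6 = 56, so its missing entry is 62 − 56 = 6.
Row 6: -1 − 4 + 16 + 6 + 11 + 38 = 66, so its missing entry is 62 − 66 = -4.
Column 5: 14 + 19 + 4 + 13 − 4 − 6 = 40, so its missing entry is 62 − 40 = 22.
Row 1: -5 + 17 + 11 + 22 + 19 − 15 = 49, so its missing entry is 62 − 49 = 13.
Row 2: 20 + 12 + 0 + 14 + 6 − 2 = 50, so its missing entry is 62 − 50 = 12.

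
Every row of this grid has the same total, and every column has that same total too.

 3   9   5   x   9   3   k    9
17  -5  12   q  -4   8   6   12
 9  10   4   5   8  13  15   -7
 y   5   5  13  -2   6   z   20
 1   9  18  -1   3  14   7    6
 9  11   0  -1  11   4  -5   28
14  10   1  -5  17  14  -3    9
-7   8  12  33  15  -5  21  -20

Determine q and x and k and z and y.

Rows 3 and 5 both sum to 57, so that's the common total.
The known cells in column 1 total 46, leaving 57 − 46 = 11 for the blank.
The known cells in row 4 total 58, leaving 57 − 58 = -1 for the blank.
The known cells in column 7 total 40, leaving 57 − 40 = 17 for the blank.
The known cells in row 1 total 55, leaving 57 − 55 = 2 for the blank.
The known cells in row 2 total 46, leaving 57 − 46 = 11 for the blank.

q = 11, x = 2, k = 17, z = -1, y = 11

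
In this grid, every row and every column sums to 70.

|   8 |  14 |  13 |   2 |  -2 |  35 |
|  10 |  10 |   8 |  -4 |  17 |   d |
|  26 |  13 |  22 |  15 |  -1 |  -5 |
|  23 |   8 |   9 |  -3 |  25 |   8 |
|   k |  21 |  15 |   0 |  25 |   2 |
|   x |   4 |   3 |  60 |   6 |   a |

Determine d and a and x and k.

d = 29, a = 1, x = -4, k = 7

Row 5: 21 + 15 + 0 + 25 + 2 = 63, so its missing entry is 70 − 63 = 7.
Column 1: 8 + 10 + 26 + 23 + 7 = 74, so its missing entry is 70 − 74 = -4.
Row 6: -4 + 4 + 3 + 60 + 6 = 69, so its missing entry is 70 − 69 = 1.
Row 2: 10 + 10 + 8 − 4 + 17 = 41, so its missing entry is 70 − 41 = 29.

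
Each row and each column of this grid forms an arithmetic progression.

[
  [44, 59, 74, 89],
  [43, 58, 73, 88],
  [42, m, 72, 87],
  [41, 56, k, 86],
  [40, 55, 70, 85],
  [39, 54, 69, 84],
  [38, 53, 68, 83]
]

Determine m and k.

m = 57, k = 71

Along each row the entries change by 15 per step; down each column they change by -1.
Row 3: from 42 at column 1, stepping by 15 to column 2 gives 57.
Row 4: from 41 at column 1, stepping by 15 to column 3 gives 71.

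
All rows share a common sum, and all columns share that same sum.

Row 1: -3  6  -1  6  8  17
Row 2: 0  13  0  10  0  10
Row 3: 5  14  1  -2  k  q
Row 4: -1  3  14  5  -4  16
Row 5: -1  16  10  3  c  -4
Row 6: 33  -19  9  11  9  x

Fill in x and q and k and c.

x = -10, q = 4, k = 11, c = 9

Rows 1 and 2 both sum to 33, so that's the common total.
The known cells in row 5 total 24, leaving 33 − 24 = 9 for the blank.
The known cells in column 5 total 22, leaving 33 − 22 = 11 for the blank.
The known cells in row 6 total 43, leaving 33 − 43 = -10 for the blank.
The known cells in row 3 total 29, leaving 33 − 29 = 4 for the blank.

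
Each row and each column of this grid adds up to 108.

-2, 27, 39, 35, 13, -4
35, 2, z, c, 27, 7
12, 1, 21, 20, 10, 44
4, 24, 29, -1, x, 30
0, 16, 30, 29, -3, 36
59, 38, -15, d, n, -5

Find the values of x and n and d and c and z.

The known cells in column 3 total 104, leaving 108 − 104 = 4 for the blank.
The known cells in row 4 total 86, leaving 108 − 86 = 22 for the blank.
The known cells in column 5 total 69, leaving 108 − 69 = 39 for the blank.
The known cells in row 6 total 116, leaving 108 − 116 = -8 for the blank.
The known cells in row 2 total 75, leaving 108 − 75 = 33 for the blank.

x = 22, n = 39, d = -8, c = 33, z = 4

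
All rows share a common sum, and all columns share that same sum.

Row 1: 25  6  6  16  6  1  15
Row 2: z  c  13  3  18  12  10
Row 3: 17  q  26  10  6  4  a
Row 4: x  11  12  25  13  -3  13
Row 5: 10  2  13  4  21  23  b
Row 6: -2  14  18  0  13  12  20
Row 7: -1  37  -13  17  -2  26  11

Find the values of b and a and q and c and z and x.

Rows 1 and 6 both sum to 75, so that's the common total.
Row 5 has 10 + 2 + 13 + 4 + 21 + 23 = 73; the blank must be 75 − 73 = 2.
Row 4 has 11 + 12 + 25 + 13 − 3 + 13 = 71; the blank must be 75 − 71 = 4.
Column 7 has 15 + 10 + 13 + 2 + 20 + 11 = 71; the blank must be 75 − 71 = 4.
Row 3 has 17 + 26 + 10 + 6 + 4 + 4 = 67; the blank must be 75 − 67 = 8.
Column 2 has 6 + 8 + 11 + 2 + 14 + 37 = 78; the blank must be 75 − 78 = -3.
Row 2 has -3 + 13 + 3 + 18 + 12 + 10 = 53; the blank must be 75 − 53 = 22.

b = 2, a = 4, q = 8, c = -3, z = 22, x = 4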